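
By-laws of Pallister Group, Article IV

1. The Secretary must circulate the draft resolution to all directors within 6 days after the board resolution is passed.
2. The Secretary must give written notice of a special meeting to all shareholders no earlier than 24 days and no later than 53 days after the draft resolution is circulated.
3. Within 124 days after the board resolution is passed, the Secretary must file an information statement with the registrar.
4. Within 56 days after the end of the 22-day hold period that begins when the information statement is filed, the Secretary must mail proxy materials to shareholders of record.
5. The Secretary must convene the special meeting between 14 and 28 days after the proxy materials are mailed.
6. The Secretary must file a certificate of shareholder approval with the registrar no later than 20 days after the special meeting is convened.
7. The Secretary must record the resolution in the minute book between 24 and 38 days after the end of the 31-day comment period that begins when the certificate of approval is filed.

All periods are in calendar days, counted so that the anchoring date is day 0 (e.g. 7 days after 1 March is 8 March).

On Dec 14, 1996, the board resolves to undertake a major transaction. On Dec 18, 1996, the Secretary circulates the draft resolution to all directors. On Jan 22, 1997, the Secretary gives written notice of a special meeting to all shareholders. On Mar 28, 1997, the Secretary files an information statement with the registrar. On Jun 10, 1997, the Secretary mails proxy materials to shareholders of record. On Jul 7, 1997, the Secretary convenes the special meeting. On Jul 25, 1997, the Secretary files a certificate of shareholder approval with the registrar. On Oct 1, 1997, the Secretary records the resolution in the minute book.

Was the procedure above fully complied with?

Step 1 — counting 6 days from Dec 14, 1996 (when the board resolution is passed) gives a deadline of Dec 20, 1996; done Dec 18, 1996 — timely.
Step 2 — 24 and 53 days from Dec 18, 1996 (when the draft resolution is circulated) are Jan 11, 1997 and Feb 9, 1997 respectively; Jan 22, 1997 falls inside that range.
Step 3 — counting 124 days from Dec 14, 1996 (when the board resolution is passed) gives a deadline of Apr 17, 1997; Mar 28, 1997 is within that limit.
Step 4 — counting 56 days from Apr 19, 1997 (end of the 22-day hold period, which began when the information statement is filed on Mar 28, 1997) gives a deadline of Jun 14, 1997; completed Jun 10, 1997, before the deadline.
Step 5 — 14 and 28 days from Jun 10, 1997 (when the proxy materials are mailed) are Jun 24, 1997 and Jul 8, 1997 respectively; done Jul 7, 1997, which is between those dates.
Step 6 — counting 20 days from Jul 7, 1997 (when the special meeting is convened) gives a deadline of Jul 27, 1997; Jul 25, 1997 is within that limit.
Step 7 — 24 and 38 days from Aug 25, 1997 (end of the 31-day comment period, which began when the certificate of approval is filed on Jul 25, 1997) are Sep 18, 1997 and Oct 2, 1997 respectively; done Oct 1, 1997, which is between those dates.

Yes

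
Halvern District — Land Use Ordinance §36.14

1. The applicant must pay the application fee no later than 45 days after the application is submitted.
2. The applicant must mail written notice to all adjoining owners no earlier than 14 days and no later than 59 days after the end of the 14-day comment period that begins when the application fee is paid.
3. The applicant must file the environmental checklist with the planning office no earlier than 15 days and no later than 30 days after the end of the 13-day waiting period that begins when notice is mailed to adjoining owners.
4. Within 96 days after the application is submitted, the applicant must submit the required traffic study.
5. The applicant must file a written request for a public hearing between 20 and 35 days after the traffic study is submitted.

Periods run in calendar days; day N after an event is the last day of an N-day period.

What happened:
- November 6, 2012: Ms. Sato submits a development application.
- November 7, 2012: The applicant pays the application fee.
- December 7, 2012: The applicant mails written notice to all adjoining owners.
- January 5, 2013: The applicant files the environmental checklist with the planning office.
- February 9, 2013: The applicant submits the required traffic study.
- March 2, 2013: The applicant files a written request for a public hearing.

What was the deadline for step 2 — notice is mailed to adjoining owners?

The application fee is paid on November 7, 2012; the 14-day comment period therefore ends November 21, 2012, and step 2 runs from that date. The window is 14–59 days after November 21, 2012; it closes on January 19, 2013.

January 19, 2013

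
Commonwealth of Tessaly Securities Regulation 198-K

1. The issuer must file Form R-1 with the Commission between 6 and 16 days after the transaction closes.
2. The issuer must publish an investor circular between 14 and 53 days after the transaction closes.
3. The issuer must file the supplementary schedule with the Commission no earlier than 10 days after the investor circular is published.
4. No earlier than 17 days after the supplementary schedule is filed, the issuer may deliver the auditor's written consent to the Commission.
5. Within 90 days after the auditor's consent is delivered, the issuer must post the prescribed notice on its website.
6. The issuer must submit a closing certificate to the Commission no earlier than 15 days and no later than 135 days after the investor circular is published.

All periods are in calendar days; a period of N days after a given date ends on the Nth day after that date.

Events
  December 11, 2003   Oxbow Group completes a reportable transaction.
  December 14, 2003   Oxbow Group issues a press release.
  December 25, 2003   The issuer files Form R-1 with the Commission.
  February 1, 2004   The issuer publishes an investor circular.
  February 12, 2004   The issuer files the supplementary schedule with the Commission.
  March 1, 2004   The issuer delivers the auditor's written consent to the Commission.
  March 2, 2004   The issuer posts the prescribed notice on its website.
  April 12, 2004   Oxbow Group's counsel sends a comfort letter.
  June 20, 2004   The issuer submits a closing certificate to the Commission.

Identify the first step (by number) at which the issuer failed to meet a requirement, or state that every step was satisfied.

Step 6

Step 1: the window is 6–16 days after December 11, 2003 (when the transaction closes), so December 17, 2003 through December 27, 2003; done December 25, 2003 — within the window.
Step 2: the window is 14–53 days after December 11, 2003 (when the transaction closes), so December 25, 2003 through February 2, 2004; done February 1, 2004, which is between those dates.
Step 3: the earliest permitted date is 10 days after February 1, 2004 (when the investor circular is published), i.e. February 11, 2004; done February 12, 2004 — permitted.
Step 4: the earliest permitted date is 17 days after February 12, 2004 (when the supplementary schedule is filed), i.e. February 29, 2004; March 1, 2004 is on or after that date.
Step 5: 90 days after March 1, 2004 (when the auditor's consent is delivered) is May 30, 2004; March 2, 2004 is within that limit.
Step 6: the window is 15–135 days after February 1, 2004 (when the investor circular is published), so February 16, 2004 through June 15, 2004; June 20, 2004 is 5 days past the end of the window.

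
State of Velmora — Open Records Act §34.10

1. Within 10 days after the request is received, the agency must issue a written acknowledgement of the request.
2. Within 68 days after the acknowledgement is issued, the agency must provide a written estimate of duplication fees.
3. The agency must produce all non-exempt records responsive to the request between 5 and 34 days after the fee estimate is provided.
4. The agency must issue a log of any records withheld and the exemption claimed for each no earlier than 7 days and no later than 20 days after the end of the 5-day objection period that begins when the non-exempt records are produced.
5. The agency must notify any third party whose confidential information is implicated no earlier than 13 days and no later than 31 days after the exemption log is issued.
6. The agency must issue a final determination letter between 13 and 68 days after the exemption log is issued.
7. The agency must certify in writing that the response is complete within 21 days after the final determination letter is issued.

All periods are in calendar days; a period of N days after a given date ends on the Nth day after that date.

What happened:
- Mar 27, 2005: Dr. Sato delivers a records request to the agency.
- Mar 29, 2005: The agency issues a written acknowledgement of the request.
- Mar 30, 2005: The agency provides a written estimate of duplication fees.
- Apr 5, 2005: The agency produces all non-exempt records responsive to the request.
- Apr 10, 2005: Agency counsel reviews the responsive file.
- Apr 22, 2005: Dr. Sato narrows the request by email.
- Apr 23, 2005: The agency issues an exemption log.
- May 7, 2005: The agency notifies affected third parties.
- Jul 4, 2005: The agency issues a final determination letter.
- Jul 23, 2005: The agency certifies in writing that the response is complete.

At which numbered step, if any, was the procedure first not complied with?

Step 6

(1) due by Mar 27, 2005 + 10 days = Apr 6, 2005; completed Mar 29, 2005, before the deadline.
(2) due by Mar 29, 2005 + 68 days = Jun 5, 2005; done Mar 30, 2005 — timely.
(3) the permitted window runs from Mar 30, 2005 + 5 = Apr 4, 2005 to Mar 30, 2005 + 34 = May 3, 2005; done Apr 5, 2005 — within the window.
(4) the permitted window runs from Apr 10, 2005 + 7 = Apr 17, 2005 to Apr 10, 2005 + 20 = Apr 30, 2005; done Apr 23, 2005 — within the window.
(5) the permitted window runs from Apr 23, 2005 + 13 = May 6, 2005 to Apr 23, 2005 + 31 = May 24, 2005; done May 7, 2005 — within the window.
(6) the permitted window runs from Apr 23, 2005 + 13 = May 6, 2005 to Apr 23, 2005 + 68 = Jun 30, 2005; done Jul 4, 2005 — 4 days after the window closed.
The procedure was therefore not followed at step 6.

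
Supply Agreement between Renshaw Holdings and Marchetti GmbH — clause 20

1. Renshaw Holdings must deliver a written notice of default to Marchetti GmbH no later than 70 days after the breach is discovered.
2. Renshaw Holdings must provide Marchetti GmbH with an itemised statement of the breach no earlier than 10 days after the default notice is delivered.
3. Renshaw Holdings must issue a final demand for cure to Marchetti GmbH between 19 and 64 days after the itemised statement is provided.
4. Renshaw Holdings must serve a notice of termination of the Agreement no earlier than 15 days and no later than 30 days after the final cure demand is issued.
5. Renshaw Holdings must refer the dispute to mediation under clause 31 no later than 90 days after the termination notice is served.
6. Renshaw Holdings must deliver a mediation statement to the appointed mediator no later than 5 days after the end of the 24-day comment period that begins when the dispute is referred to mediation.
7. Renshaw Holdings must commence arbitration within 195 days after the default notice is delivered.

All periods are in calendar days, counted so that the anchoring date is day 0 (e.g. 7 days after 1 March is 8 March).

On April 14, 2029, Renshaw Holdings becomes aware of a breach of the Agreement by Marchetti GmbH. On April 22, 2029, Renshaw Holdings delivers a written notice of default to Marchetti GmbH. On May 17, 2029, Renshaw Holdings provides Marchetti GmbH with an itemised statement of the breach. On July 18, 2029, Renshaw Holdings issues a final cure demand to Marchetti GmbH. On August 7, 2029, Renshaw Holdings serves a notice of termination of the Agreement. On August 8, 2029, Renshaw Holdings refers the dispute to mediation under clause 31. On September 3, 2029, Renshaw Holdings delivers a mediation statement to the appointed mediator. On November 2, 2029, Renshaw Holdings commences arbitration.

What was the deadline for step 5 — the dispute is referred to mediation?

November 5, 2029

Step 5 runs from August 7, 2029, when the termination notice is served. 90 days after August 7, 2029 is November 5, 2029.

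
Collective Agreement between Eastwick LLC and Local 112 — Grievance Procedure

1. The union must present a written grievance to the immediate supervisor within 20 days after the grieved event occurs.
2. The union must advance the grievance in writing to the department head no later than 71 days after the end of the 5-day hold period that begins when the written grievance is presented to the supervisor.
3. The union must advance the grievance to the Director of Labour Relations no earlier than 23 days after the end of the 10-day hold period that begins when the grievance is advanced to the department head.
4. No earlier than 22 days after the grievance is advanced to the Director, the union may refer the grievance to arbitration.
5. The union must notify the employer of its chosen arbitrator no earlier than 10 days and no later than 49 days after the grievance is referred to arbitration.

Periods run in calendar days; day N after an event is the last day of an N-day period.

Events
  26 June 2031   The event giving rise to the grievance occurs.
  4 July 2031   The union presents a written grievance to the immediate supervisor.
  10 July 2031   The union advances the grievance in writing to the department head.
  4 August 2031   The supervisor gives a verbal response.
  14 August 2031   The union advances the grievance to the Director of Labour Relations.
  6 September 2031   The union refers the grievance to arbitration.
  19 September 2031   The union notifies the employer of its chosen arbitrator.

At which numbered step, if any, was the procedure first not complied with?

Step 1 — counting 20 days from 26 June 2031 (when the grieved event occurs) gives a deadline of 16 July 2031; done 4 July 2031 — timely.
Step 2 — counting 71 days from 9 July 2031 (end of the 5-day hold period, which began when the written grievance is presented to the supervisor on 4 July 2031) gives a deadline of 18 September 2031; done 10 July 2031 — timely.
Step 3 — must wait 23 days from 20 July 2031 (end of the 10-day hold period, which began when the grievance is advanced to the department head on 10 July 2031), so not before 12 August 2031; 14 August 2031 is on or after that date.
Step 4 — must wait 22 days from 14 August 2031 (when the grievance is advanced to the Director), so not before 5 September 2031; done 6 September 2031, after the minimum wait.
Step 5 — 10 and 49 days from 6 September 2031 (when the grievance is referred to arbitration) are 16 September 2031 and 25 October 2031 respectively; done 19 September 2031, which is between those dates.

None — every step was satisfied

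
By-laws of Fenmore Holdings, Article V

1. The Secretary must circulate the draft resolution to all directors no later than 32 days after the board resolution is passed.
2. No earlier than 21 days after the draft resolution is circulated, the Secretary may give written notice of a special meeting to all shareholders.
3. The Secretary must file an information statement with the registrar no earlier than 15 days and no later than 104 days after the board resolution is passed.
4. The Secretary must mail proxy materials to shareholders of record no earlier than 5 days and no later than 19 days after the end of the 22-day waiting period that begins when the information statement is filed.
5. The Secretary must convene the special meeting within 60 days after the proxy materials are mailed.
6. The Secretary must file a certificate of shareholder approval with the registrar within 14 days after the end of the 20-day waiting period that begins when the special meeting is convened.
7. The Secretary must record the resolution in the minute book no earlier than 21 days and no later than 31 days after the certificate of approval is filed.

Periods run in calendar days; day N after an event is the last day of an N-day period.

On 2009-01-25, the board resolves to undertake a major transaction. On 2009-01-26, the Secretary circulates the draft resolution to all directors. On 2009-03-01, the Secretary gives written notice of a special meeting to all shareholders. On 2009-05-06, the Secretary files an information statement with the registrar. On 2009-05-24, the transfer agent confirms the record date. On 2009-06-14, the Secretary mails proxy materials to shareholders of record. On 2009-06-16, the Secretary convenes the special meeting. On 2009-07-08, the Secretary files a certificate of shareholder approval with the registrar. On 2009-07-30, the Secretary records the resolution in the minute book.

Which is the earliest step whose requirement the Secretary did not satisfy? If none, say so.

Step 1 — counting 32 days from 2009-01-25 (when the board resolution is passed) gives a deadline of 2009-02-26; completed 2009-01-26, before the deadline.
Step 2 — must wait 21 days from 2009-01-26 (when the draft resolution is circulated), so not before 2009-02-16; done 2009-03-01, after the minimum wait.
Step 3 — 15 and 104 days from 2009-01-25 (when the board resolution is passed) are 2009-02-09 and 2009-05-09 respectively; done 2009-05-06 — within the window.
Step 4 — 5 and 19 days from 2009-05-28 (end of the 22-day waiting period, which began when the information statement is filed on 2009-05-06) are 2009-06-02 and 2009-06-16 respectively; done 2009-06-14, which is between those dates.
Step 5 — counting 60 days from 2009-06-14 (when the proxy materials are mailed) gives a deadline of 2009-08-13; 2009-06-16 is within that limit.
Step 6 — counting 14 days from 2009-07-06 (end of the 20-day waiting period, which began when the special meeting is convened on 2009-06-16) gives a deadline of 2009-07-20; completed 2009-07-08, before the deadline.
Step 7 — 21 and 31 days from 2009-07-08 (when the certificate of approval is filed) are 2009-07-29 and 2009-08-08 respectively; done 2009-07-30 — within the window.

None — every step was satisfied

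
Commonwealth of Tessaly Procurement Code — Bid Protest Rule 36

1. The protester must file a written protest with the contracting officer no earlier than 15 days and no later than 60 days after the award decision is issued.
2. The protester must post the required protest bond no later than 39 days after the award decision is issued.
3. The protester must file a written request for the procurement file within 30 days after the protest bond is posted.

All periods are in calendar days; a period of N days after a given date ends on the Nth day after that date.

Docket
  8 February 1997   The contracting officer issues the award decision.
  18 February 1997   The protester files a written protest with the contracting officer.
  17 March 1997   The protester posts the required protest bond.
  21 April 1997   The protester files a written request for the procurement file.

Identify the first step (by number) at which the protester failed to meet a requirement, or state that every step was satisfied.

Step 1

Step 1 — 15 and 60 days from 8 February 1997 (when the award decision is issued) are 23 February 1997 and 9 April 1997 respectively; 18 February 1997 is 5 days too early.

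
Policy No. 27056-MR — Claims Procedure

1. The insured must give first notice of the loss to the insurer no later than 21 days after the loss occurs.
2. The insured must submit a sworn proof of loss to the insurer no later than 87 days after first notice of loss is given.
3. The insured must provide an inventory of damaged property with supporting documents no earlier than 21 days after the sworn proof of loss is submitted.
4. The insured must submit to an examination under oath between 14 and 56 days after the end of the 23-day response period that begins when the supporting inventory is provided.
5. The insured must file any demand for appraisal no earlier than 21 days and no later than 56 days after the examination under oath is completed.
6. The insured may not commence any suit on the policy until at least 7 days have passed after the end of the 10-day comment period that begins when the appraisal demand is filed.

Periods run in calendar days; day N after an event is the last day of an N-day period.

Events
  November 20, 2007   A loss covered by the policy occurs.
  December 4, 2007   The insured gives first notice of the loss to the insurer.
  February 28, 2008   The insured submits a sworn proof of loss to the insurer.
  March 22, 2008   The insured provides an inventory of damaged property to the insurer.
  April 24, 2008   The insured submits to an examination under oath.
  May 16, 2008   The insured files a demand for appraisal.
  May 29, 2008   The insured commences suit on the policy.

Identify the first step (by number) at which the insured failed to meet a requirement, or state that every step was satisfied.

Step 1: 21 days after November 20, 2007 (when the loss occurs) is December 11, 2007; December 4, 2007 is within that limit.
Step 2: 87 days after December 4, 2007 (when first notice of loss is given) is February 29, 2008; completed February 28, 2008, before the deadline.
Step 3: the earliest permitted date is 21 days after February 28, 2008 (when the sworn proof of loss is submitted), i.e. March 20, 2008; March 22, 2008 is on or after that date.
Step 4: the window is 14–56 days after April 14, 2008 (end of the 23-day response period, which began when the supporting inventory is provided on March 22, 2008), so April 28, 2008 through June 9, 2008; April 24, 2008 is 4 days too early.

Step 4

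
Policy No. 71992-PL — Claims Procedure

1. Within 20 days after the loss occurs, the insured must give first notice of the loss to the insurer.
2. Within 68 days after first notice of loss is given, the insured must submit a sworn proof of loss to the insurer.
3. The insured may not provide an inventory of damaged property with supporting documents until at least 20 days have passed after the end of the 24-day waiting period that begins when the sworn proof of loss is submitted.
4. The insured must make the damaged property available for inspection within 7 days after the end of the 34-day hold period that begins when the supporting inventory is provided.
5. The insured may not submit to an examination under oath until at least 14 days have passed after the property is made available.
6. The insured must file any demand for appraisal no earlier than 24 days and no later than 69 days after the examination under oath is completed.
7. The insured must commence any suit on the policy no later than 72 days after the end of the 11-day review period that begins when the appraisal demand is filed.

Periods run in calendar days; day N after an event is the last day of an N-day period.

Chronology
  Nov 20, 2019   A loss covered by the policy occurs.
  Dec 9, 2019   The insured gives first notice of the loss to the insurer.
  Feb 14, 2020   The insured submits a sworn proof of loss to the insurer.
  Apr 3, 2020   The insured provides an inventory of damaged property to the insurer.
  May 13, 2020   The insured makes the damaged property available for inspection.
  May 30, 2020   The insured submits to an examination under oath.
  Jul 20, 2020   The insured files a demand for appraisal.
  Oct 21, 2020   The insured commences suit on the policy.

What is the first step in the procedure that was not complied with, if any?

Step 7

Step 1 — counting 20 days from Nov 20, 2019 (when the loss occurs) gives a deadline of Dec 10, 2019; completed Dec 9, 2019, before the deadline.
Step 2 — counting 68 days from Dec 9, 2019 (when first notice of loss is given) gives a deadline of Feb 15, 2020; Feb 14, 2020 is within that limit.
Step 3 — must wait 20 days from Mar 9, 2020 (end of the 24-day waiting period, which began when the sworn proof of loss is submitted on Feb 14, 2020), so not before Mar 29, 2020; Apr 3, 2020 is on or after that date.
Step 4 — counting 7 days from May 7, 2020 (end of the 34-day hold period, which began when the supporting inventory is provided on Apr 3, 2020) gives a deadline of May 14, 2020; May 13, 2020 is within that limit.
Step 5 — must wait 14 days from May 13, 2020 (when the property is made available), so not before May 27, 2020; done May 30, 2020, after the minimum wait.
Step 6 — 24 and 69 days from May 30, 2020 (when the examination under oath is completed) are Jun 23, 2020 and Aug 7, 2020 respectively; done Jul 20, 2020 — within the window.
Step 7 — counting 72 days from Jul 31, 2020 (end of the 11-day review period, which began when the appraisal demand is filed on Jul 20, 2020) gives a deadline of Oct 11, 2020; done Oct 21, 2020 — 10 days late.
Later steps need not be reached.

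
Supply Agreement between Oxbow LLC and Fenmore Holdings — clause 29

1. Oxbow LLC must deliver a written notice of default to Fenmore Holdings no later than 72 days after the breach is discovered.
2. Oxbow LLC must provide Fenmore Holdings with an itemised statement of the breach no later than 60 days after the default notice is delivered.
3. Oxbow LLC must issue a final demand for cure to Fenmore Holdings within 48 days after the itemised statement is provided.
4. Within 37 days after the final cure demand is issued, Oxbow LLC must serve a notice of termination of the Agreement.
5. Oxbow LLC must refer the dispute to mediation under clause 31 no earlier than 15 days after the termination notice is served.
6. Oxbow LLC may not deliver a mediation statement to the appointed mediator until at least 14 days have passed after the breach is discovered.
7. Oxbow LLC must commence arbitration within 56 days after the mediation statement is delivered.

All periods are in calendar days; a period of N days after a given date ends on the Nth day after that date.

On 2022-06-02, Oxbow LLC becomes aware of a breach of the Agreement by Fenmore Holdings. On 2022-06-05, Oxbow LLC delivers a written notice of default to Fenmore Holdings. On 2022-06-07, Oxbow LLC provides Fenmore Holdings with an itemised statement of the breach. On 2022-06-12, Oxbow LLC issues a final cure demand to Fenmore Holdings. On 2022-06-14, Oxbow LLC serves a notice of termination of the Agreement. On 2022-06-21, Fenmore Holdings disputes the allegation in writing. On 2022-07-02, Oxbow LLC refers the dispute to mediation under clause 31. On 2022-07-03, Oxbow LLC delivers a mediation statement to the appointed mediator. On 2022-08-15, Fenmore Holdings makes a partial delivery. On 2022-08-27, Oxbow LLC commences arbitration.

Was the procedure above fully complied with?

Step 1 — counting 72 days from 2022-06-02 (when the breach is discovered) gives a deadline of 2022-08-13; 2022-06-05 is within that limit.
Step 2 — counting 60 days from 2022-06-05 (when the default notice is delivered) gives a deadline of 2022-08-04; 2022-06-07 is within that limit.
Step 3 — counting 48 days from 2022-06-07 (when the itemised statement is provided) gives a deadline of 2022-07-25; completed 2022-06-12, before the deadline.
Step 4 — counting 37 days from 2022-06-12 (when the final cure demand is issued) gives a deadline of 2022-07-19; 2022-06-14 is within that limit.
Step 5 — must wait 15 days from 2022-06-14 (when the termination notice is served), so not before 2022-06-29; 2022-07-02 is on or after that date.
Step 6 — must wait 14 days from 2022-06-02 (when the breach is discovered), so not before 2022-06-16; 2022-07-03 is on or after that date.
Step 7 — counting 56 days from 2022-07-03 (when the mediation statement is delivered) gives a deadline of 2022-08-28; completed 2022-08-27, before the deadline.

Yes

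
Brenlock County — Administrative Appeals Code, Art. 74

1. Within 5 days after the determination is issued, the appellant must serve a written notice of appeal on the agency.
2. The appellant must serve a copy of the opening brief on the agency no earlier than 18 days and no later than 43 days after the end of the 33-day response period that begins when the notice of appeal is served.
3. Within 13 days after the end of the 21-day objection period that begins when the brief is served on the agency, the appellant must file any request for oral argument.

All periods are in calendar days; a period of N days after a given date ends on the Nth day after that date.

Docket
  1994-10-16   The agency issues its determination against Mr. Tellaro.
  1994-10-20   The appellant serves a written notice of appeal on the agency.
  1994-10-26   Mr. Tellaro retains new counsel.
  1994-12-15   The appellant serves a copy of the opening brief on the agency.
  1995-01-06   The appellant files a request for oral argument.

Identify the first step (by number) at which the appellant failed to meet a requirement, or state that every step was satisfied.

(1) due by 1994-10-16 + 5 days = 1994-10-21; 1994-10-20 is within that limit.
(2) the permitted window runs from 1994-11-22 + 18 = 1994-12-10 to 1994-11-22 + 43 = 1995-01-04; 1994-12-15 falls inside that range.
(3) due by 1995-01-05 + 13 days = 1995-01-18; 1995-01-06 is within that limit.

None — every step was satisfied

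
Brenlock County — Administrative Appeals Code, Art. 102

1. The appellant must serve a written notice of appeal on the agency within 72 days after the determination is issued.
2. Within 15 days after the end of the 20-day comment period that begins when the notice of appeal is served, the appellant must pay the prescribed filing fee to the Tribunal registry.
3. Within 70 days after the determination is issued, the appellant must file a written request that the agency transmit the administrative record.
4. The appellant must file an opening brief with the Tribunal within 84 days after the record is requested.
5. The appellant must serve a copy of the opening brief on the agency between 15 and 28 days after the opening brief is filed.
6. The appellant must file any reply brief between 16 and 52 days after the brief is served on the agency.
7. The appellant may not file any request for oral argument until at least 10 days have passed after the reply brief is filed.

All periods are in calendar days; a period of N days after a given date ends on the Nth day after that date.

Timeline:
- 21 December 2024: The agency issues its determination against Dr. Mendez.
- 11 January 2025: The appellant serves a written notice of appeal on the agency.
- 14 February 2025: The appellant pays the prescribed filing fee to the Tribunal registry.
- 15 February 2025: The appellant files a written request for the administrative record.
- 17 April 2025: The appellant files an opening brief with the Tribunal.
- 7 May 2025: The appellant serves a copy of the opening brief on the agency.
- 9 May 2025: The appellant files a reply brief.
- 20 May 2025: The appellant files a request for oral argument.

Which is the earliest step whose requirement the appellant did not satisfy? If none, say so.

(1) due by 21 December 2024 + 72 days = 3 March 2025; done 11 January 2025 — timely.
(2) due by 31 January 2025 + 15 days = 15 February 2025; completed 14 February 2025, before the deadline.
(3) due by 21 December 2024 + 70 days = 1 March 2025; completed 15 February 2025, before the deadline.
(4) due by 15 February 2025 + 84 days = 10 May 2025; 17 April 2025 is within that limit.
(5) the permitted window runs from 17 April 2025 + 15 = 2 May 2025 to 17 April 2025 + 28 = 15 May 2025; done 7 May 2025, which is between those dates.
(6) the permitted window runs from 7 May 2025 + 16 = 23 May 2025 to 7 May 2025 + 52 = 28 June 2025; 9 May 2025 is 14 days too early.

Step 6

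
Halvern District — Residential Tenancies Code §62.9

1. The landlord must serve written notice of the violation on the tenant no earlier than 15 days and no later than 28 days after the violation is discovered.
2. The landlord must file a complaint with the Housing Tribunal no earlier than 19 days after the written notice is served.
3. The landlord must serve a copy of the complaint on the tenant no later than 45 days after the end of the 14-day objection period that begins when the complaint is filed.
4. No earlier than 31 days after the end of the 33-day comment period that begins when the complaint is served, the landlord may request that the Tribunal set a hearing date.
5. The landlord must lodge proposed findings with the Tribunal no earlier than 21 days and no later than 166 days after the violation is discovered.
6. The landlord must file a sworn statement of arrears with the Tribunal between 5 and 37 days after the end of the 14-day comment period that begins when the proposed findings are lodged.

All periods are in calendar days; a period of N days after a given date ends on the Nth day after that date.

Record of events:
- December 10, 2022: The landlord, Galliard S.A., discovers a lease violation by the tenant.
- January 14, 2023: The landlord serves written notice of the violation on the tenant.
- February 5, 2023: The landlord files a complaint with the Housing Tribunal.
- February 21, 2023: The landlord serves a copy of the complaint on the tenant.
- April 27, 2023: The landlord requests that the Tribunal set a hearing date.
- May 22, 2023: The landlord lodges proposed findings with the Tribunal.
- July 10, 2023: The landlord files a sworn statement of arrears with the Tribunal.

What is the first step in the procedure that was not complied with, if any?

Step 1

Step 1: the window is 15–28 days after December 10, 2022 (when the violation is discovered), so December 25, 2022 through January 7, 2023; January 14, 2023 is 7 days past the end of the window.
That is the first point of non-compliance.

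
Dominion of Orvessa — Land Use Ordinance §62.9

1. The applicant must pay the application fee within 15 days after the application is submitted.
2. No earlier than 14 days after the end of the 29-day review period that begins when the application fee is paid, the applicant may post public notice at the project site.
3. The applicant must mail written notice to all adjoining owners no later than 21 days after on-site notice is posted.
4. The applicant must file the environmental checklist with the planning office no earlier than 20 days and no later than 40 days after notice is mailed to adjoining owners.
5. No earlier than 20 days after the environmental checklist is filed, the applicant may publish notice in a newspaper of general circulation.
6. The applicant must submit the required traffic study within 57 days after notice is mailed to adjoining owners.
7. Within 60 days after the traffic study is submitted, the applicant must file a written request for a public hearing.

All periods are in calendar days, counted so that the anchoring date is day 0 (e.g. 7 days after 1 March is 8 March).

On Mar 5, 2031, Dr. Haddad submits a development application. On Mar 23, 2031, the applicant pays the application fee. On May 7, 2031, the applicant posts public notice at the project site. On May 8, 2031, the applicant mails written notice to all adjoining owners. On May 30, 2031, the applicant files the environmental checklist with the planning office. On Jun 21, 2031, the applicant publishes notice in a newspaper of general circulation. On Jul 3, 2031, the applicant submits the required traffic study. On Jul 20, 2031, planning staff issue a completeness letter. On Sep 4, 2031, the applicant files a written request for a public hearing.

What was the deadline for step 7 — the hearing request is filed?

Step 7 runs from Jul 3, 2031, when the traffic study is submitted. 60 days after Jul 3, 2031 is Sep 1, 2031.

Sep 1, 2031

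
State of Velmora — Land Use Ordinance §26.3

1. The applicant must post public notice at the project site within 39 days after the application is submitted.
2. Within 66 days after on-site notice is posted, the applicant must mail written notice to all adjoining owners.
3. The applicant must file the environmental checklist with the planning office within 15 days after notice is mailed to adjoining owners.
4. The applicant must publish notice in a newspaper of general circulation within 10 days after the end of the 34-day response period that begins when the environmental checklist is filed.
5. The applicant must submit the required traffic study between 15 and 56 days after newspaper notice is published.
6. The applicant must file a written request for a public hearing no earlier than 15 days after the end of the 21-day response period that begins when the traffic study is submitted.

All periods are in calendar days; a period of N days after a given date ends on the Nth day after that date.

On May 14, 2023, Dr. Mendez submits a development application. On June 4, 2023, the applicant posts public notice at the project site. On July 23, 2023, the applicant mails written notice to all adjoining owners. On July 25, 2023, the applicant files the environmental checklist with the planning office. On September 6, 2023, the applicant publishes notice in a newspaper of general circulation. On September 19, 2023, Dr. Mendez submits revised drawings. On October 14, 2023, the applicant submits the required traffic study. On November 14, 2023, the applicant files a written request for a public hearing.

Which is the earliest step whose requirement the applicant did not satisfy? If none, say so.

(1) due by May 14, 2023 + 39 days = June 22, 2023; completed June 4, 2023, before the deadline.
(2) due by June 4, 2023 + 66 days = August 9, 2023; July 23, 2023 is within that limit.
(3) due by July 23, 2023 + 15 days = August 7, 2023; done July 25, 2023 — timely.
(4) due by August 28, 2023 + 10 days = September 7, 2023; September 6, 2023 is within that limit.
(5) the permitted window runs from September 6, 2023 + 15 = September 21, 2023 to September 6, 2023 + 56 = November 1, 2023; done October 14, 2023, which is between those dates.
(6) permitted from November 4, 2023 + 15 days = November 19, 2023 onward; acted on November 14, 2023, 5 days prematurely.
That is the first point of non-compliance.

Step 6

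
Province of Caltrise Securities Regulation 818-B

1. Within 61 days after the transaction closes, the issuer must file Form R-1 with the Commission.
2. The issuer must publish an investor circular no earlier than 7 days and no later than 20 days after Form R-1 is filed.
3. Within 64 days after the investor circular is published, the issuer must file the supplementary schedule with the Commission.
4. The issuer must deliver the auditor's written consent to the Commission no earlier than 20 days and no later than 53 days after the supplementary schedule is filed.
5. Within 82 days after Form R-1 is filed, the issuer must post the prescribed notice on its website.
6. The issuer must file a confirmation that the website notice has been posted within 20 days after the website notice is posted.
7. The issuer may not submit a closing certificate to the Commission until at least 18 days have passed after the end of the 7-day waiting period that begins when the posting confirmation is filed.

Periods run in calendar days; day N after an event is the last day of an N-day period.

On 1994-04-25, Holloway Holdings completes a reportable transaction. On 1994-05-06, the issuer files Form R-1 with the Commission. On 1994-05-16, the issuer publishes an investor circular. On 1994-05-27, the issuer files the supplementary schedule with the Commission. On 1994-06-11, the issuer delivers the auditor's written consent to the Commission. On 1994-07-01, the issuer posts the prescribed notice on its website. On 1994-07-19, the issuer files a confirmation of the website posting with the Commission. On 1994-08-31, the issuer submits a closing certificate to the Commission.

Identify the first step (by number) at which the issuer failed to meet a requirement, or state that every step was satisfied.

Step 4

(1) due by 1994-04-25 + 61 days = 1994-06-25; done 1994-05-06 — timely.
(2) the permitted window runs from 1994-05-06 + 7 = 1994-05-13 to 1994-05-06 + 20 = 1994-05-26; done 1994-05-16, which is between those dates.
(3) due by 1994-05-16 + 64 days = 1994-07-19; done 1994-05-27 — timely.
(4) the permitted window runs from 1994-05-27 + 20 = 1994-06-16 to 1994-05-27 + 53 = 1994-07-19; done 1994-06-11 — 5 days before the window opened.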